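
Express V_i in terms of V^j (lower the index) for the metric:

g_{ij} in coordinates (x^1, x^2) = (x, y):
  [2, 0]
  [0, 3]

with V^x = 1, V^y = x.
V_i = g_{ij} V^j:
V_x = (2)(1) + (0)(x) = 2
V_y = (0)(1) + (3)(x) = 3*x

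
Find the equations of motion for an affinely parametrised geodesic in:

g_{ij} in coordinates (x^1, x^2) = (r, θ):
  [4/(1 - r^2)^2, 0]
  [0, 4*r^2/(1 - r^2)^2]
Geodesic equation: d^2x^k/dλ^2 + Γ^k_{ij} (dx^i/dλ)(dx^j/dλ) = 0.
Non-zero Christoffel symbols:
Γ^r_{r r} = 2*r/(1 - r^2)
Γ^r_{θ θ} = (r^3 + r)/(r^2 - 1)
Γ^θ_{r θ} = (-r^2 - 1)/(r^3 - r)
Substituting (the symmetric pair Γ^k_{ij}, Γ^k_{ji} combines into a factor 2):
d^2r/dλ^2 + (2*r/(1 - r^2)) (dr/dλ)^2 + ((r^3 + r)/(r^2 - 1)) (dθ/dλ)^2 = 0
d^2θ/dλ^2 + ((-2*r^2 - 2)/(r^3 - r)) (dr/dλ)(dθ/dλ) = 0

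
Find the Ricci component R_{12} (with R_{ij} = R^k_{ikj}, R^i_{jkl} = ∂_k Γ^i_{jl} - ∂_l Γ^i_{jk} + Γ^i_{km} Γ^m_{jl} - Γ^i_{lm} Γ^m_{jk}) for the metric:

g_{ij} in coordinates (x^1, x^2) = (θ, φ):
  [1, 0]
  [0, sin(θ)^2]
Non-zero Christoffel symbols (Γ^k_{ij} = Γ^k_{ji}):
Γ^θ_{φ φ} = -sin(2*θ)/2
Γ^φ_{θ φ} = 1/tan(θ)
R^θ_{θ θ φ} = 0 (a repeated index in an antisymmetric pair)
R^φ_{θ φ φ} = 0 (a repeated index in an antisymmetric pair)
R_{θφ} = R^θ_{θ θ φ} + R^φ_{θ φ φ} = (0) + (0) = 0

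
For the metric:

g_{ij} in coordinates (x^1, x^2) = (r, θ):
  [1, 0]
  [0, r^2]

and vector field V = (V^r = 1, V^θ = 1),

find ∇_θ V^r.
Non-zero Christoffel symbols:
Γ^r_{θ θ} = -r
Γ^θ_{r θ} = 1/r
∇_θ V^r = ∂_θ V^r + Γ^r_{θ j} V^j
  = (0) + (0)(1) + (-r)(1)
  = -r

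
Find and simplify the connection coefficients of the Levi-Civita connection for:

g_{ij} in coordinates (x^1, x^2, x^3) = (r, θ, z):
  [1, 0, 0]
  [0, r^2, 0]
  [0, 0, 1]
Using Γ^k_{ij} = (1/2) g^{km} (∂_i g_{mj} + ∂_j g_{mi} - ∂_m g_{ij}); the metric is diagonal, so only the m = k term contributes.
Non-zero symbols (using the symmetry Γ^k_{ij} = Γ^k_{ji}):
Γ^r_{θ θ} = (1/2) g^{rr} (∂_θ g_{rθ} + ∂_θ g_{rθ} - ∂_r g_{θθ}) = (1/2)(1)((0) + (0) - (2*r)) = -r
Γ^θ_{r θ} = (1/2) g^{θθ} (∂_r g_{θθ} + ∂_θ g_{θr} - ∂_θ g_{rθ}) = (1/2)(1/r^2)((2*r) + (0) - (0)) = 1/r
All other Christoffel symbols are zero.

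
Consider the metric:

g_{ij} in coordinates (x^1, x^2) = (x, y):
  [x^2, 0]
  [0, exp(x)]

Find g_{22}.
With x^1 = x, x^2 = y, g_{22} = g_{yy} is the row-2, column-2 entry of the matrix.
g_{22} = exp(x)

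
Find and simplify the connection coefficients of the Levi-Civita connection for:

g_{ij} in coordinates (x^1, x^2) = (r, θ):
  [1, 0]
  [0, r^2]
Using Γ^k_{ij} = (1/2) g^{km} (∂_i g_{mj} + ∂_j g_{mi} - ∂_m g_{ij}); the metric is diagonal, so only the m = k term contributes.
Non-zero symbols (using the symmetry Γ^k_{ij} = Γ^k_{ji}):
Γ^r_{θ θ} = (1/2) g^{rr} (∂_θ g_{rθ} + ∂_θ g_{rθ} - ∂_r g_{θθ}) = (1/2)(1)((0) + (0) - (2*r)) = -r
Γ^θ_{r θ} = (1/2) g^{θθ} (∂_r g_{θθ} + ∂_θ g_{θr} - ∂_θ g_{rθ}) = (1/2)(1/r^2)((2*r) + (0) - (0)) = 1/r
All other Christoffel symbols are zero.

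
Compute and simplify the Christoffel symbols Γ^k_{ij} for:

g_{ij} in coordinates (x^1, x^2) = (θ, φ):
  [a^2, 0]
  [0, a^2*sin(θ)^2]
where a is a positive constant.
Using Γ^k_{ij} = (1/2) g^{km} (∂_i g_{mj} + ∂_j g_{mi} - ∂_m g_{ij}); the metric is diagonal, so only the m = k term contributes.
Non-zero symbols (using the symmetry Γ^k_{ij} = Γ^k_{ji}):
Γ^θ_{φ φ} = (1/2) g^{θθ} (∂_φ g_{θφ} + ∂_φ g_{θφ} - ∂_θ g_{φφ}) = (1/2)(1/a^2)((0) + (0) - (a^2*sin(2*θ))) = -sin(2*θ)/2
Γ^φ_{θ φ} = (1/2) g^{φφ} (∂_θ g_{φφ} + ∂_φ g_{φθ} - ∂_φ g_{θφ}) = (1/2)(1/(a^2*sin(θ)^2))((a^2*sin(2*θ)) + (0) - (0)) = 1/tan(θ)
All other Christoffel symbols are zero.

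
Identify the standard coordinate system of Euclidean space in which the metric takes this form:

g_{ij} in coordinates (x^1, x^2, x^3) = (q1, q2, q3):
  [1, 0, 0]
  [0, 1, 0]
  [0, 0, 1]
All components are constant and the metric is the identity, i.e. orthonormal rectilinear coordinates.
Cartesian (3D) coordinates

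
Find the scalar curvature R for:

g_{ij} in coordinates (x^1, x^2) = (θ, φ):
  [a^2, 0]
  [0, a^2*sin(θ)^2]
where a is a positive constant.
Non-zero Christoffel symbols (Γ^k_{ij} = Γ^k_{ji}):
Γ^θ_{φ φ} = -sin(2*θ)/2
Γ^φ_{θ φ} = 1/tan(θ)
Ricci tensor (R_{ij} = R^k_{ikj}): R_{θθ} = 1, R_{θφ} = 0, R_{φφ} = sin(θ)^2
Inverse metric: g^{θθ} = 1/a^2, g^{φφ} = 1/(a^2*sin(θ)^2)
R = g^{ij} R_{ij} = (1/a^2)(1) + (1/(a^2*sin(θ)^2))(sin(θ)^2) = 2/a^2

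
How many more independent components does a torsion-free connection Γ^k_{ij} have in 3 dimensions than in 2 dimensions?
Independent components in n dimensions: n × n(n+1)/2 = n^2(n+1)/2.
3D: 3 × 6 = 18
2D: 2 × 3 = 6
Difference = 18 - 6 = 12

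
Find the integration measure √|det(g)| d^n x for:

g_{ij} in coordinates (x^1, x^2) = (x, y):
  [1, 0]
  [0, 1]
det(g) = 1
√|det(g)| = 1
Volume element: dV = 1 dx dy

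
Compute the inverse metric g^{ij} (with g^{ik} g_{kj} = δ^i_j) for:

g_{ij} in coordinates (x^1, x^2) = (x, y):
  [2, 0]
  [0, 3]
The metric is diagonal, so g^{ij} is diagonal with entries 1/g_{ii}: diag(1/2, 1/3).
g^{ij}:
  [1/2, 0]
  [0, 1/3]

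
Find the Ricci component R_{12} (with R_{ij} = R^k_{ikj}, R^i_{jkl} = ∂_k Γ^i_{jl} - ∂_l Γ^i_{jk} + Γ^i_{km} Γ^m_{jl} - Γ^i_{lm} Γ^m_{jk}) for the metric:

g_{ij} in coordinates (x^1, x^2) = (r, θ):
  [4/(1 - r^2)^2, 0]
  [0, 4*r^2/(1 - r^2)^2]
Non-zero Christoffel symbols (Γ^k_{ij} = Γ^k_{ji}):
Γ^r_{r r} = 2*r/(1 - r^2)
Γ^r_{θ θ} = (r^3 + r)/(r^2 - 1)
Γ^θ_{r θ} = (-r^2 - 1)/(r^3 - r)
R^r_{r r θ} = 0 (a repeated index in an antisymmetric pair)
R^θ_{r θ θ} = 0 (a repeated index in an antisymmetric pair)
R_{rθ} = R^r_{r r θ} + R^θ_{r θ θ} = (0) + (0) = 0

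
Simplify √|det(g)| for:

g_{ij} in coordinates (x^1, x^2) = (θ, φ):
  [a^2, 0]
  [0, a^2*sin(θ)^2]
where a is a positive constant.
det(g) = a^4*sin(θ)^2
√|det(g)| = a^2*sin(θ) (taking 0 < θ < π so that |sin(θ)| = sin(θ))
Volume element: dV = a^2*sin(θ) dθ dφ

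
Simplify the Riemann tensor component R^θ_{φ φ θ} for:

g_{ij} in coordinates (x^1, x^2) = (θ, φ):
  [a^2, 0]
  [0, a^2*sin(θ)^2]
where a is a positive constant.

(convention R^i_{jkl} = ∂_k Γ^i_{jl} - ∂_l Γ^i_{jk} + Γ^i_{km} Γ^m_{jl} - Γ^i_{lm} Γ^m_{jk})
Non-zero Christoffel symbols (Γ^k_{ij} = Γ^k_{ji}):
Γ^θ_{φ φ} = -sin(2*θ)/2
Γ^φ_{θ φ} = 1/tan(θ)
R^θ_{φ φ θ} = ∂_φ Γ^θ_{φ θ} - ∂_θ Γ^θ_{φ φ} + Γ^θ_{φ m} Γ^m_{φ θ} - Γ^θ_{θ m} Γ^m_{φ φ}
  = (0) - (-cos(2*θ)) + (-cos(θ)^2) - (0) = -sin(θ)^2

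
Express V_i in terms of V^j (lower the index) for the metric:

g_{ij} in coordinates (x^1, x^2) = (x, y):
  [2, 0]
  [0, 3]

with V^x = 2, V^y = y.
V_i = g_{ij} V^j:
V_x = (2)(2) + (0)(y) = 4
V_y = (0)(2) + (3)(y) = 3*y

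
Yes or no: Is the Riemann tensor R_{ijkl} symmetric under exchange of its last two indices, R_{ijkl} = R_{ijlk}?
It is antisymmetric in the last pair: R_{ijkl} = -R_{ijlk}.
No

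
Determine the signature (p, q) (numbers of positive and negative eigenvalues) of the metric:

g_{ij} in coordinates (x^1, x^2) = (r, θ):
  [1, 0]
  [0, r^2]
The metric is diagonal, so its eigenvalues are the diagonal entries: 1, r^2 (at a generic point, where coordinate-dependent entries are positive).
2 positive, 0 negative.
(2, 0) - Riemannian (positive definite)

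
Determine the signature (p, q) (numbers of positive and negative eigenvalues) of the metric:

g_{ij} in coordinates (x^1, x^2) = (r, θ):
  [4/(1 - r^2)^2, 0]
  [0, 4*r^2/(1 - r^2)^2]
The metric is diagonal, so its eigenvalues are the diagonal entries: 4/(1 - r^2)^2, 4*r^2/(1 - r^2)^2 (at a generic point, where coordinate-dependent entries are positive).
2 positive, 0 negative.
(2, 0) - Riemannian (positive definite)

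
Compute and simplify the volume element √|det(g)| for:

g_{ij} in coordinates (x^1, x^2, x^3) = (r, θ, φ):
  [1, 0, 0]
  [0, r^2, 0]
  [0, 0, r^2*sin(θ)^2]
det(g) = r^4*sin(θ)^2
√|det(g)| = r^2*sin(θ) (taking 0 < θ < π so that |sin(θ)| = sin(θ))
Volume element: dV = r^2*sin(θ) dr dθ dφ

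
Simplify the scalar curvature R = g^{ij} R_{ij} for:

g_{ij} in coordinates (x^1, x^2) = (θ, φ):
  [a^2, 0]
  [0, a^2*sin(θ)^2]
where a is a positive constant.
Non-zero Christoffel symbols (Γ^k_{ij} = Γ^k_{ji}):
Γ^θ_{φ φ} = -sin(2*θ)/2
Γ^φ_{θ φ} = 1/tan(θ)
Ricci tensor (R_{ij} = R^k_{ikj}): R_{θθ} = 1, R_{θφ} = 0, R_{φφ} = sin(θ)^2
Inverse metric: g^{θθ} = 1/a^2, g^{φφ} = 1/(a^2*sin(θ)^2)
R = g^{ij} R_{ij} = (1/a^2)(1) + (1/(a^2*sin(θ)^2))(sin(θ)^2) = 2/a^2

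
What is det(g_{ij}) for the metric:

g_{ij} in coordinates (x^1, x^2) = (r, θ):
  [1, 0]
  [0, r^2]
For a 2×2 metric: det(g) = g_{11}·g_{22} - g_{12}·g_{21}
= (1)·(r^2) - (0)·(0)
= r^2 - 0
det(g) = r^2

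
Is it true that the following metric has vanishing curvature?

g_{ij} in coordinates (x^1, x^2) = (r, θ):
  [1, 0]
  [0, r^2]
Non-zero Christoffel symbols:
Γ^r_{θ θ} = -r
Γ^θ_{r θ} = 1/r
Ricci tensor: R_{rr} = 0, R_{rθ} = 0, R_{θθ} = 0
All R_{ij} vanish; in 2 dimensions the Riemann tensor is fully determined by the Ricci tensor, so R^i_{jkl} = 0: the metric is flat (curvilinear coordinates on flat space).
Yes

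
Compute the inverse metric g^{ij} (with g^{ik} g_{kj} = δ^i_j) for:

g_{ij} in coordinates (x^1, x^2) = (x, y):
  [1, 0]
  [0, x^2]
The metric is diagonal, so g^{ij} is diagonal with entries 1/g_{ii}: diag(1, 1/(x^2)).
g^{ij}:
  [1, 0]
  [0, 1/x^2]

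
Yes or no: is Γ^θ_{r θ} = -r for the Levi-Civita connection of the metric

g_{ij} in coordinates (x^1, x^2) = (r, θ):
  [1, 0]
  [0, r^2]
Γ^θ_{r θ} = (1/2) g^{θθ} (∂_r g_{θθ} + ∂_θ g_{θr} - ∂_θ g_{rθ}) = (1/2)(1/r^2)((2*r) + (0) - (0)) = 1/r
This differs from the proposed value -r.
No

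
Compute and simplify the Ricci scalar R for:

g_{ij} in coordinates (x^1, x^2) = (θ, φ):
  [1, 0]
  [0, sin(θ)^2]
Non-zero Christoffel symbols (Γ^k_{ij} = Γ^k_{ji}):
Γ^θ_{φ φ} = -sin(2*θ)/2
Γ^φ_{θ φ} = 1/tan(θ)
Ricci tensor (R_{ij} = R^k_{ikj}): R_{θθ} = 1, R_{θφ} = 0, R_{φφ} = sin(θ)^2
Inverse metric: g^{θθ} = 1, g^{φφ} = 1/sin(θ)^2
R = g^{ij} R_{ij} = (1)(1) + (1/sin(θ)^2)(sin(θ)^2) = 2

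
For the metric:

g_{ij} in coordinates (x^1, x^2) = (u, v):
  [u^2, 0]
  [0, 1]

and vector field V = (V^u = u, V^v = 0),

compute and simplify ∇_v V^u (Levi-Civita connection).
Non-zero Christoffel symbols:
Γ^u_{u u} = 1/u
∇_v V^u = ∂_v V^u + Γ^u_{v j} V^j
  = (0) + (0)(u) + (0)(0)
  = 0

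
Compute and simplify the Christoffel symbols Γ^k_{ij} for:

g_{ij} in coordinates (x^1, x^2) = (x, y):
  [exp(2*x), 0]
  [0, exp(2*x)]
Using Γ^k_{ij} = (1/2) g^{km} (∂_i g_{mj} + ∂_j g_{mi} - ∂_m g_{ij}); the metric is diagonal, so only the m = k term contributes.
Non-zero symbols (using the symmetry Γ^k_{ij} = Γ^k_{ji}):
Γ^x_{x x} = (1/2) g^{xx} (∂_x g_{xx} + ∂_x g_{xx} - ∂_x g_{xx}) = (1/2)(exp(-2*x))((2*exp(2*x)) + (2*exp(2*x)) - (2*exp(2*x))) = 1
Γ^x_{y y} = (1/2) g^{xx} (∂_y g_{xy} + ∂_y g_{xy} - ∂_x g_{yy}) = (1/2)(exp(-2*x))((0) + (0) - (2*exp(2*x))) = -1
Γ^y_{x y} = (1/2) g^{yy} (∂_x g_{yy} + ∂_y g_{yx} - ∂_y g_{xy}) = (1/2)(exp(-2*x))((2*exp(2*x)) + (0) - (0)) = 1
All other Christoffel symbols are zero.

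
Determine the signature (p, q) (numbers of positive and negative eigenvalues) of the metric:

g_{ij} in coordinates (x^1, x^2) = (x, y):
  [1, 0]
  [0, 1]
The metric is diagonal, so its eigenvalues are the diagonal entries: 1, 1 (at a generic point, where coordinate-dependent entries are positive).
2 positive, 0 negative.
(2, 0) - Riemannian (positive definite)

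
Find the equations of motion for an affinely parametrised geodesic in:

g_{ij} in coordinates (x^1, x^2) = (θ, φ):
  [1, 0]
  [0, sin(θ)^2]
Geodesic equation: d^2x^k/dλ^2 + Γ^k_{ij} (dx^i/dλ)(dx^j/dλ) = 0.
Non-zero Christoffel symbols:
Γ^θ_{φ φ} = -sin(2*θ)/2
Γ^φ_{θ φ} = 1/tan(θ)
Substituting (the symmetric pair Γ^k_{ij}, Γ^k_{ji} combines into a factor 2):
d^2θ/dλ^2 - (sin(2*θ)/2) (dφ/dλ)^2 = 0
d^2φ/dλ^2 + (2/tan(θ)) (dθ/dλ)(dφ/dλ) = 0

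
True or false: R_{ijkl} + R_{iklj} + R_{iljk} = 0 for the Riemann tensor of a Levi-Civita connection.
This is the first (algebraic) Bianchi identity.
True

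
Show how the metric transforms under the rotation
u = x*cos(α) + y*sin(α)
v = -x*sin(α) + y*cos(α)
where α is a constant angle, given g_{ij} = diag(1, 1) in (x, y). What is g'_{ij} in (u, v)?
Invert the transformation: x = u*cos(α) - v*sin(α), y = u*sin(α) + v*cos(α)
g'_{ij} = (∂x^k/∂x'^i)(∂x^l/∂x'^j) g_{kl}; with g_{kl} = δ_{kl} this is Σ_k (∂x^k/∂x'^i)(∂x^k/∂x'^j).
Jacobian: ∂x/∂u = cos(α), ∂x/∂v = -sin(α), ∂y/∂u = sin(α), ∂y/∂v = cos(α)
g'_{uu} = (cos(α))(cos(α)) + (sin(α))(sin(α)) = 1
g'_{uv} = (cos(α))(-sin(α)) + (sin(α))(cos(α)) = 0
g'_{vv} = (-sin(α))(-sin(α)) + (cos(α))(cos(α)) = 1
g'_{ij} = diag(1, 1)
The Euclidean metric is invariant under rotations.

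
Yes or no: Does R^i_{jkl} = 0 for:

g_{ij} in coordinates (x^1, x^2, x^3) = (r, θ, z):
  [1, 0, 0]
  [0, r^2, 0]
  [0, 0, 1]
Non-zero Christoffel symbols:
Γ^r_{θ θ} = -r
Γ^θ_{r θ} = 1/r
Ricci tensor: R_{rr} = 0, R_{rθ} = 0, R_{rz} = 0, R_{θθ} = 0, R_{θz} = 0, R_{zz} = 0
All R_{ij} vanish; in 3 dimensions the Riemann tensor is fully determined by the Ricci tensor, so R^i_{jkl} = 0: the metric is flat (curvilinear coordinates on flat space).
Yes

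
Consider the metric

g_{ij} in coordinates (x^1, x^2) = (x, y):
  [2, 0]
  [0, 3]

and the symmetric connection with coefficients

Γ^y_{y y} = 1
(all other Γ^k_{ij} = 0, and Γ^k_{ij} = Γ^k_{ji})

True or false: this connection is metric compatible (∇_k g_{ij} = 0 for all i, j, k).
Using ∇_k g_{ij} = ∂_k g_{ij} - Γ^m_{ki} g_{mj} - Γ^m_{kj} g_{im}:
∇_y g_{yy} = (0) - (3) - (3) = -6 ≠ 0
So the connection is not metric compatible (it is not the Levi-Civita connection).
False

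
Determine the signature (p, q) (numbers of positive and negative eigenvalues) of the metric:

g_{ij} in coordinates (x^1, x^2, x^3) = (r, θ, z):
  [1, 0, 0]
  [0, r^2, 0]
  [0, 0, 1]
The metric is diagonal, so its eigenvalues are the diagonal entries: 1, r^2, 1 (at a generic point, where coordinate-dependent entries are positive).
3 positive, 0 negative.
(3, 0) - Riemannian (positive definite)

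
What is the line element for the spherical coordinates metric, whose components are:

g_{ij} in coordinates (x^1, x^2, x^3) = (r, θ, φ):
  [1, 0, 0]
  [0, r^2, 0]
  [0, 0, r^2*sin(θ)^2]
ds^2 = g_{ij} dx^i dx^j; only the non-zero components contribute.
ds^2 = dr^2 + r^2 dθ^2 + r^2*sin(θ)^2 dφ^2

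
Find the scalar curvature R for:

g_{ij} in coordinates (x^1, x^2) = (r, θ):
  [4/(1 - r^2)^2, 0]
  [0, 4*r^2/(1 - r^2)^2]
Non-zero Christoffel symbols (Γ^k_{ij} = Γ^k_{ji}):
Γ^r_{r r} = 2*r/(1 - r^2)
Γ^r_{θ θ} = (r^3 + r)/(r^2 - 1)
Γ^θ_{r θ} = (-r^2 - 1)/(r^3 - r)
Ricci tensor (R_{ij} = R^k_{ikj}): R_{rr} = -4/(r^2 - 1)^2, R_{rθ} = 0, R_{θθ} = -4*r^2/(r^2 - 1)^2
Inverse metric: g^{rr} = (1 - r^2)^2/4, g^{θθ} = (1 - r^2)^2/(4*r^2)
R = g^{ij} R_{ij} = ((1 - r^2)^2/4)(-4/(r^2 - 1)^2) + ((1 - r^2)^2/(4*r^2))(-4*r^2/(r^2 - 1)^2) = -2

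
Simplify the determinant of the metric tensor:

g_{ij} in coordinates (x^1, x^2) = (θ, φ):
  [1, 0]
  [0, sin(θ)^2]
For a 2×2 metric: det(g) = g_{11}·g_{22} - g_{12}·g_{21}
= (1)·(sin(θ)^2) - (0)·(0)
= sin(θ)^2 - 0
det(g) = sin(θ)^2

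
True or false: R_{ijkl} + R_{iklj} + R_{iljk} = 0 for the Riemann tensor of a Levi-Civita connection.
This is the first (algebraic) Bianchi identity.
True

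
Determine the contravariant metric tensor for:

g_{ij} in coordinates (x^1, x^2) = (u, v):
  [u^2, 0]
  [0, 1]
The metric is diagonal, so g^{ij} is diagonal with entries 1/g_{ii}: diag(1/(u^2), 1).
g^{ij}:
  [1/u^2, 0]
  [0, 1]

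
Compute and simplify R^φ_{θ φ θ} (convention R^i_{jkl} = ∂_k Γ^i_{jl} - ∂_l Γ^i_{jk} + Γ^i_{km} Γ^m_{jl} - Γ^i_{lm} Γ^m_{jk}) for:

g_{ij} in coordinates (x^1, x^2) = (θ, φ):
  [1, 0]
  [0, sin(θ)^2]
Non-zero Christoffel symbols (Γ^k_{ij} = Γ^k_{ji}):
Γ^θ_{φ φ} = -sin(2*θ)/2
Γ^φ_{θ φ} = 1/tan(θ)
R^φ_{θ φ θ} = ∂_φ Γ^φ_{θ θ} - ∂_θ Γ^φ_{θ φ} + Γ^φ_{φ m} Γ^m_{θ θ} - Γ^φ_{θ m} Γ^m_{θ φ}
  = (0) - (-1/sin(θ)^2) + (0) - (1/tan(θ)^2) = 1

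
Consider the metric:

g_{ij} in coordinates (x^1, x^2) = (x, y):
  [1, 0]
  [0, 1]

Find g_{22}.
With x^1 = x, x^2 = y, g_{22} = g_{yy} is the row-2, column-2 entry of the matrix.
g_{22} = 1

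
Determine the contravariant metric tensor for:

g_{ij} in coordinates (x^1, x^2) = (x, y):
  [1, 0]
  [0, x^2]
The metric is diagonal, so g^{ij} is diagonal with entries 1/g_{ii}: diag(1, 1/(x^2)).
g^{ij}:
  [1, 0]
  [0, 1/x^2]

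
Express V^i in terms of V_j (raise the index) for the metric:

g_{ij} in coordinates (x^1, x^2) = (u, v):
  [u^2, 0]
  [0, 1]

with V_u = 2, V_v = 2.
Inverse metric (diagonal): g^{uu} = 1/u^2, g^{vv} = 1
V^i = g^{ij} V_j:
V^u = (1/u^2)(2) + (0)(2) = 2/u^2
V^v = (0)(2) + (1)(2) = 2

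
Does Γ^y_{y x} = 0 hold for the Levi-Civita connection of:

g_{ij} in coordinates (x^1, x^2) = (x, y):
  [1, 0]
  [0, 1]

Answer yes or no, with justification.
Γ^y_{y x} = (1/2) g^{yy} (∂_y g_{yx} + ∂_x g_{yy} - ∂_y g_{yx}) = (1/2)(1)((0) + (0) - (0)) = 0
This equals the proposed value 0.
Yes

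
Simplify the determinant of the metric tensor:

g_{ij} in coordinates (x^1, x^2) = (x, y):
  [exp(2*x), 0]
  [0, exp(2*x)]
For a 2×2 metric: det(g) = g_{11}·g_{22} - g_{12}·g_{21}
= (exp(2*x))·(exp(2*x)) - (0)·(0)
= exp(4*x) - 0
det(g) = exp(4*x)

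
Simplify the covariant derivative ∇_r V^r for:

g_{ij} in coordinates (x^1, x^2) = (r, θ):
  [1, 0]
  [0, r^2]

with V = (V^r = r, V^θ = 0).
Non-zero Christoffel symbols:
Γ^r_{θ θ} = -r
Γ^θ_{r θ} = 1/r
∇_r V^r = ∂_r V^r + Γ^r_{r j} V^j
  = (1) + (0)(r) + (0)(0)
  = 1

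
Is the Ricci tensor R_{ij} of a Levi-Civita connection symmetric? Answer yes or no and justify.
R_{ij} = R^k_{ikj}; the pair symmetry R_{kilj} = R_{ljki} gives R_{ij} = R_{ji}.
Yes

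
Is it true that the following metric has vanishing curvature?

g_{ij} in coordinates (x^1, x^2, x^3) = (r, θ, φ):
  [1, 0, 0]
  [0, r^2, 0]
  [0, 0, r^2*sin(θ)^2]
Non-zero Christoffel symbols:
Γ^r_{θ θ} = -r
Γ^r_{φ φ} = -r*sin(θ)^2
Γ^θ_{r θ} = 1/r
Γ^θ_{φ φ} = -sin(2*θ)/2
Γ^φ_{r φ} = 1/r
Γ^φ_{θ φ} = 1/tan(θ)
Ricci tensor: R_{rr} = 0, R_{rθ} = 0, R_{rφ} = 0, R_{θθ} = 0, R_{θφ} = 0, R_{φφ} = 0
All R_{ij} vanish; in 3 dimensions the Riemann tensor is fully determined by the Ricci tensor, so R^i_{jkl} = 0: the metric is flat (curvilinear coordinates on flat space).
Yes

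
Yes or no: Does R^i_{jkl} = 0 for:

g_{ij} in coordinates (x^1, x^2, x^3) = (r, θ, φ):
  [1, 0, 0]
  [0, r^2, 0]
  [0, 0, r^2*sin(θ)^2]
Non-zero Christoffel symbols:
Γ^r_{θ θ} = -r
Γ^r_{φ φ} = -r*sin(θ)^2
Γ^θ_{r θ} = 1/r
Γ^θ_{φ φ} = -sin(2*θ)/2
Γ^φ_{r φ} = 1/r
Γ^φ_{θ φ} = 1/tan(θ)
Ricci tensor: R_{rr} = 0, R_{rθ} = 0, R_{rφ} = 0, R_{θθ} = 0, R_{θφ} = 0, R_{φφ} = 0
All R_{ij} vanish; in 3 dimensions the Riemann tensor is fully determined by the Ricci tensor, so R^i_{jkl} = 0: the metric is flat (curvilinear coordinates on flat space).
Yes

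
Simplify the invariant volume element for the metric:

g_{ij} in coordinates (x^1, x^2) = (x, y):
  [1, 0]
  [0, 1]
det(g) = 1
√|det(g)| = 1
Volume element: dV = 1 dx dy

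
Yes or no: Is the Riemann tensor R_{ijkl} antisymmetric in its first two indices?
R_{ijkl} = -R_{jikl} (follows from metric compatibility).
Yes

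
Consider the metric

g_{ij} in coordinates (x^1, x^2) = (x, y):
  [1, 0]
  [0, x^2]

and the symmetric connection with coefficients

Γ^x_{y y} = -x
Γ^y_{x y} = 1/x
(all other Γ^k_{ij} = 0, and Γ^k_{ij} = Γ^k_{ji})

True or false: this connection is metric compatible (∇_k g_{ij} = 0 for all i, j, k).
Using ∇_k g_{ij} = ∂_k g_{ij} - Γ^m_{ki} g_{mj} - Γ^m_{kj} g_{im}:
e.g. ∇_x g_{yy} = (2*x) - (x) - (x) = 0
Every component ∇_k g_{ij} vanishes: the connection is metric compatible.
True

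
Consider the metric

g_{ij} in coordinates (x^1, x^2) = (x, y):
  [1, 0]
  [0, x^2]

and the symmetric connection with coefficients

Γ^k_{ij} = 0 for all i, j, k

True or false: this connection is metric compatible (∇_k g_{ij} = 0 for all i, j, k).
Using ∇_k g_{ij} = ∂_k g_{ij} - Γ^m_{ki} g_{mj} - Γ^m_{kj} g_{im}:
∇_x g_{yy} = (2*x) - (0) - (0) = 2*x ≠ 0
So the connection is not metric compatible (it is not the Levi-Civita connection).
False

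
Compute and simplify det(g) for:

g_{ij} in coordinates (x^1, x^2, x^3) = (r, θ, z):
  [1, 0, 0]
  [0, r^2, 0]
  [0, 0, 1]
Diagonal metric: det(g) = g_{11}·g_{22}·g_{33}
= (1)·(r^2)·(1)
det(g) = r^2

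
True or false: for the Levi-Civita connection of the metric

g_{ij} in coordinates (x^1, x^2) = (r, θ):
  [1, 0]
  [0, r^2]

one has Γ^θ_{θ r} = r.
Γ^θ_{θ r} = (1/2) g^{θθ} (∂_θ g_{θr} + ∂_r g_{θθ} - ∂_θ g_{θr}) = (1/2)(1/r^2)((0) + (2*r) - (0)) = 1/r
This differs from the proposed value r.
False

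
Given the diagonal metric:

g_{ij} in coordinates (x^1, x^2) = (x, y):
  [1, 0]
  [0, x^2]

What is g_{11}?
With x^1 = x, x^2 = y, g_{11} = g_{xx} is the row-1, column-1 entry of the matrix.
g_{11} = 1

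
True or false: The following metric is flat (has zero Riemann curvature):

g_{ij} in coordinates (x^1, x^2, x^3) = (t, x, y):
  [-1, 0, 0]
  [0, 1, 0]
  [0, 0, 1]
All metric components are constant, so every Christoffel symbol vanishes and R^i_{jkl} = 0.
True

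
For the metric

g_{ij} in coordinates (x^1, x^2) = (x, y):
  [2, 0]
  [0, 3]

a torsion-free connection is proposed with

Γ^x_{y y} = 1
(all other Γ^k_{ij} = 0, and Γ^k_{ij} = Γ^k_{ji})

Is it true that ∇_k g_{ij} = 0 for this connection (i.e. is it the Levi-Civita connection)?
Using ∇_k g_{ij} = ∂_k g_{ij} - Γ^m_{ki} g_{mj} - Γ^m_{kj} g_{im}:
∇_y g_{xy} = (0) - (0) - (2) = -2 ≠ 0
So the connection is not metric compatible (it is not the Levi-Civita connection).
No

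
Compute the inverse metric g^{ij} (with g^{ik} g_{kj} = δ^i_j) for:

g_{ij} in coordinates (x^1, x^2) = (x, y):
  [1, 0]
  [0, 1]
The metric is diagonal, so g^{ij} is diagonal with entries 1/g_{ii}: diag(1, 1).
g^{ij}:
  [1, 0]
  [0, 1]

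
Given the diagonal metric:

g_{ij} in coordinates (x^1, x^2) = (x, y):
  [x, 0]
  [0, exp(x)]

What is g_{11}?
With x^1 = x, x^2 = y, g_{11} = g_{xx} is the row-1, column-1 entry of the matrix.
g_{11} = x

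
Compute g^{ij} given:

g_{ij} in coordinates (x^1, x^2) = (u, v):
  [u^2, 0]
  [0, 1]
The metric is diagonal, so g^{ij} is diagonal with entries 1/g_{ii}: diag(1/(u^2), 1).
g^{ij}:
  [1/u^2, 0]
  [0, 1]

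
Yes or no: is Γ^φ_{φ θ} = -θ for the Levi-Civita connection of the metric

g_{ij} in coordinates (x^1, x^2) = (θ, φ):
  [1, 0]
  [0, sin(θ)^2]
Γ^φ_{φ θ} = (1/2) g^{φφ} (∂_φ g_{φθ} + ∂_θ g_{φφ} - ∂_φ g_{φθ}) = (1/2)(1/sin(θ)^2)((0) + (sin(2*θ)) - (0)) = 1/tan(θ)
This differs from the proposed value -θ.
No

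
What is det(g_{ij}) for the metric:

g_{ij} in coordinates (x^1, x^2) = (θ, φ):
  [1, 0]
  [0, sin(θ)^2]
For a 2×2 metric: det(g) = g_{11}·g_{22} - g_{12}·g_{21}
= (1)·(sin(θ)^2) - (0)·(0)
= sin(θ)^2 - 0
det(g) = sin(θ)^2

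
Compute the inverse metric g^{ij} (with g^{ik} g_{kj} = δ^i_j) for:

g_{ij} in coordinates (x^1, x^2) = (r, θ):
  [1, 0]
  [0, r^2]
The metric is diagonal, so g^{ij} is diagonal with entries 1/g_{ii}: diag(1, 1/(r^2)).
g^{ij}:
  [1, 0]
  [0, 1/r^2]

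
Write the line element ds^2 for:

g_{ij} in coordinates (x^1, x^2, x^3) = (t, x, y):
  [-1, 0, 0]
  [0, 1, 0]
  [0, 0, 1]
ds^2 = g_{ij} dx^i dx^j; only the non-zero components contribute.
ds^2 = -dt^2 + dx^2 + dy^2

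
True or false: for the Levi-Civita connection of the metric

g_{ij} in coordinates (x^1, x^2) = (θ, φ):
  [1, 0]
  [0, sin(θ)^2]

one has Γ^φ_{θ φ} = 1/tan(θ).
Γ^φ_{θ φ} = (1/2) g^{φφ} (∂_θ g_{φφ} + ∂_φ g_{φθ} - ∂_φ g_{θφ}) = (1/2)(1/sin(θ)^2)((sin(2*θ)) + (0) - (0)) = 1/tan(θ)
This equals the proposed value 1/tan(θ).
True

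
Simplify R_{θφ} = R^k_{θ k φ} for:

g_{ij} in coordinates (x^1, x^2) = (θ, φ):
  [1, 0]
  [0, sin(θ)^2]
Non-zero Christoffel symbols (Γ^k_{ij} = Γ^k_{ji}):
Γ^θ_{φ φ} = -sin(2*θ)/2
Γ^φ_{θ φ} = 1/tan(θ)
R^θ_{θ θ φ} = 0 (a repeated index in an antisymmetric pair)
R^φ_{θ φ φ} = 0 (a repeated index in an antisymmetric pair)
R_{θφ} = R^θ_{θ θ φ} + R^φ_{θ φ φ} = (0) + (0) = 0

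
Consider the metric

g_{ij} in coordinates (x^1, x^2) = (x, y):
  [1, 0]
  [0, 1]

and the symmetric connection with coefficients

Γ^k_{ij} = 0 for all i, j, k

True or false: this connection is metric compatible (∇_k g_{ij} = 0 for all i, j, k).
Using ∇_k g_{ij} = ∂_k g_{ij} - Γ^m_{ki} g_{mj} - Γ^m_{kj} g_{im}:
e.g. ∇_x g_{yy} = (0) - (0) - (0) = 0
Every component ∇_k g_{ij} vanishes: the connection is metric compatible.
True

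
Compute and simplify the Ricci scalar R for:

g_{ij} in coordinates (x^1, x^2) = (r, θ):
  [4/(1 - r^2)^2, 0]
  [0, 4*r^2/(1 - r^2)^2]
Non-zero Christoffel symbols (Γ^k_{ij} = Γ^k_{ji}):
Γ^r_{r r} = 2*r/(1 - r^2)
Γ^r_{θ θ} = (r^3 + r)/(r^2 - 1)
Γ^θ_{r θ} = (-r^2 - 1)/(r^3 - r)
Ricci tensor (R_{ij} = R^k_{ikj}): R_{rr} = -4/(r^2 - 1)^2, R_{rθ} = 0, R_{θθ} = -4*r^2/(r^2 - 1)^2
Inverse metric: g^{rr} = (1 - r^2)^2/4, g^{θθ} = (1 - r^2)^2/(4*r^2)
R = g^{ij} R_{ij} = ((1 - r^2)^2/4)(-4/(r^2 - 1)^2) + ((1 - r^2)^2/(4*r^2))(-4*r^2/(r^2 - 1)^2) = -2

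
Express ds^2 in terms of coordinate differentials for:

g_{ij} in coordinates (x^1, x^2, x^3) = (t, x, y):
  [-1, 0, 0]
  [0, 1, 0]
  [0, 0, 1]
ds^2 = g_{ij} dx^i dx^j; only the non-zero components contribute.
ds^2 = -dt^2 + dx^2 + dy^2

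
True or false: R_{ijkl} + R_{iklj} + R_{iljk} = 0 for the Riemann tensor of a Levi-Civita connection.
This is the first (algebraic) Bianchi identity.
True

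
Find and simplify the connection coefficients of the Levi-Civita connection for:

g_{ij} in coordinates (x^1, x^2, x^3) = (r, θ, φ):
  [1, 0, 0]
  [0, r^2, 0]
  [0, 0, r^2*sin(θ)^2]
Using Γ^k_{ij} = (1/2) g^{km} (∂_i g_{mj} + ∂_j g_{mi} - ∂_m g_{ij}); the metric is diagonal, so only the m = k term contributes.
Non-zero symbols (using the symmetry Γ^k_{ij} = Γ^k_{ji}):
Γ^r_{θ θ} = (1/2) g^{rr} (∂_θ g_{rθ} + ∂_θ g_{rθ} - ∂_r g_{θθ}) = (1/2)(1)((0) + (0) - (2*r)) = -r
Γ^r_{φ φ} = (1/2) g^{rr} (∂_φ g_{rφ} + ∂_φ g_{rφ} - ∂_r g_{φφ}) = (1/2)(1)((0) + (0) - (2*r*sin(θ)^2)) = -r*sin(θ)^2
Γ^θ_{r θ} = (1/2) g^{θθ} (∂_r g_{θθ} + ∂_θ g_{θr} - ∂_θ g_{rθ}) = (1/2)(1/r^2)((2*r) + (0) - (0)) = 1/r
Γ^θ_{φ φ} = (1/2) g^{θθ} (∂_φ g_{θφ} + ∂_φ g_{θφ} - ∂_θ g_{φφ}) = (1/2)(1/r^2)((0) + (0) - (r^2*sin(2*θ))) = -sin(2*θ)/2
Γ^φ_{r φ} = (1/2) g^{φφ} (∂_r g_{φφ} + ∂_φ g_{φr} - ∂_φ g_{rφ}) = (1/2)(1/(r^2*sin(θ)^2))((2*r*sin(θ)^2) + (0) - (0)) = 1/r
Γ^φ_{θ φ} = (1/2) g^{φφ} (∂_θ g_{φφ} + ∂_φ g_{φθ} - ∂_φ g_{θφ}) = (1/2)(1/(r^2*sin(θ)^2))((r^2*sin(2*θ)) + (0) - (0)) = 1/tan(θ)
All other Christoffel symbols are zero.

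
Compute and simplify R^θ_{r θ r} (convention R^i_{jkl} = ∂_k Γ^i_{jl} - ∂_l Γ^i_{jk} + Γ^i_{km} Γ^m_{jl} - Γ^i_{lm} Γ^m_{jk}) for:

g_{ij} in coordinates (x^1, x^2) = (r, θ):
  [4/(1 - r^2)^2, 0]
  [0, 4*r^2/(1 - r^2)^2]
Non-zero Christoffel symbols (Γ^k_{ij} = Γ^k_{ji}):
Γ^r_{r r} = 2*r/(1 - r^2)
Γ^r_{θ θ} = (r^3 + r)/(r^2 - 1)
Γ^θ_{r θ} = (-r^2 - 1)/(r^3 - r)
R^θ_{r θ r} = ∂_θ Γ^θ_{r r} - ∂_r Γ^θ_{r θ} + Γ^θ_{θ m} Γ^m_{r r} - Γ^θ_{r m} Γ^m_{r θ}
  = (0) - ((r^4 + 4*r^2 - 1)/(r^3 - r)^2) + (2*(r^2 + 1)/(r^2 - 1)^2) - ((r^2 + 1)^2/(r^3 - r)^2) = -4/(r^2 - 1)^2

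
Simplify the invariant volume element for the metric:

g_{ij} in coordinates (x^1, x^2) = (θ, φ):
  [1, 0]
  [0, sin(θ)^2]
det(g) = sin(θ)^2
√|det(g)| = sin(θ) (taking 0 < θ < π so that |sin(θ)| = sin(θ))
Volume element: dV = sin(θ) dθ dφ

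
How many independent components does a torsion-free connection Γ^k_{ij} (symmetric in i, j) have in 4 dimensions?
Γ^k_{ij} has n choices for the upper index and n(n+1)/2 independent symmetric lower index pairs.
Total = 4 × 4×5/2 = 4 × 10 = 40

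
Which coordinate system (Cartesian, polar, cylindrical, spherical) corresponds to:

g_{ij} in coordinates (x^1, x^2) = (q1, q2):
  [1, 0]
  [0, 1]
All components are constant and the metric is the identity, i.e. orthonormal rectilinear coordinates.
Cartesian (2D) coordinates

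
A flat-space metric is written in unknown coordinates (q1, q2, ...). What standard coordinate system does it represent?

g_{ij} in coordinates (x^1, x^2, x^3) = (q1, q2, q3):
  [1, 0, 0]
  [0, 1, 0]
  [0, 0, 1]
All components are constant and the metric is the identity, i.e. orthonormal rectilinear coordinates.
Cartesian (3D) coordinates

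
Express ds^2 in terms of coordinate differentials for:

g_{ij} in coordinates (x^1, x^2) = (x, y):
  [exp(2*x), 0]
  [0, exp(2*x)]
ds^2 = g_{ij} dx^i dx^j; only the non-zero components contribute.
ds^2 = exp(2*x) dx^2 + exp(2*x) dy^2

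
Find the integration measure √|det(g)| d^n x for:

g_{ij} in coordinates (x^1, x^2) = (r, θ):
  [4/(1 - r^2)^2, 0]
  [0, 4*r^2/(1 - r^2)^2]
det(g) = 16*r^2/(1 - r^2)^4
√|det(g)| = 4*r/(r^2 - 1)^2
Volume element: dV = 4*r/(r^2 - 1)^2 dr dθ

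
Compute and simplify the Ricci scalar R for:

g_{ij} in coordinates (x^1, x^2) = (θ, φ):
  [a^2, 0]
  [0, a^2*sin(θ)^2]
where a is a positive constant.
Non-zero Christoffel symbols (Γ^k_{ij} = Γ^k_{ji}):
Γ^θ_{φ φ} = -sin(2*θ)/2
Γ^φ_{θ φ} = 1/tan(θ)
Ricci tensor (R_{ij} = R^k_{ikj}): R_{θθ} = 1, R_{θφ} = 0, R_{φφ} = sin(θ)^2
Inverse metric: g^{θθ} = 1/a^2, g^{φφ} = 1/(a^2*sin(θ)^2)
R = g^{ij} R_{ij} = (1/a^2)(1) + (1/(a^2*sin(θ)^2))(sin(θ)^2) = 2/a^2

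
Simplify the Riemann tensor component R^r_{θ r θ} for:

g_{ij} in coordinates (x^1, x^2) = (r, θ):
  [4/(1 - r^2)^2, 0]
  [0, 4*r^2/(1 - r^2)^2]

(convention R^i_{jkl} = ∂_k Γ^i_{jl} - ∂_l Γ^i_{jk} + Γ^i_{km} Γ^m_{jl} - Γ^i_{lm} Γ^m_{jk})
Non-zero Christoffel symbols (Γ^k_{ij} = Γ^k_{ji}):
Γ^r_{r r} = 2*r/(1 - r^2)
Γ^r_{θ θ} = (r^3 + r)/(r^2 - 1)
Γ^θ_{r θ} = (-r^2 - 1)/(r^3 - r)
R^r_{θ r θ} = ∂_r Γ^r_{θ θ} - ∂_θ Γ^r_{θ r} + Γ^r_{r m} Γ^m_{θ θ} - Γ^r_{θ m} Γ^m_{θ r}
  = ((r^4 - 4*r^2 - 1)/(r^2 - 1)^2) - (0) + (-2*r^2*(r^2 + 1)/(r^2 - 1)^2) - (-(r^2 + 1)^2/(r^2 - 1)^2) = -4*r^2/(r^2 - 1)^2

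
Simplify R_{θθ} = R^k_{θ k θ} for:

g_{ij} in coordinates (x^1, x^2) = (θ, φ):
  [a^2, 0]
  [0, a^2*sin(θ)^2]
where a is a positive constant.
Non-zero Christoffel symbols (Γ^k_{ij} = Γ^k_{ji}):
Γ^θ_{φ φ} = -sin(2*θ)/2
Γ^φ_{θ φ} = 1/tan(θ)
R^θ_{θ θ θ} = 0 (a repeated index in an antisymmetric pair)
R^φ_{θ φ θ} = ∂_φ Γ^φ_{θ θ} - ∂_θ Γ^φ_{θ φ} + Γ^φ_{φ m} Γ^m_{θ θ} - Γ^φ_{θ m} Γ^m_{θ φ}
  = (0) - (-1/sin(θ)^2) + (0) - (1/tan(θ)^2) = 1
R_{θθ} = R^θ_{θ θ θ} + R^φ_{θ φ θ} = (0) + (1) = 1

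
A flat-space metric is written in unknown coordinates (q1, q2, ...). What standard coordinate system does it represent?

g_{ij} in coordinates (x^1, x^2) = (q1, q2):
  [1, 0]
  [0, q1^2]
The line element ds^2 = dq1^2 + q1^2 dq2^2 is dr^2 + r^2 dθ^2 with q1 = r, q2 = θ.
polar coordinates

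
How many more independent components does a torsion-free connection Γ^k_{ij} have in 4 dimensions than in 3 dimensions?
Independent components in n dimensions: n × n(n+1)/2 = n^2(n+1)/2.
4D: 4 × 10 = 40
3D: 3 × 6 = 18
Difference = 40 - 18 = 22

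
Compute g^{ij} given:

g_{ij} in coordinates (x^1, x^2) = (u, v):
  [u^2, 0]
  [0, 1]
The metric is diagonal, so g^{ij} is diagonal with entries 1/g_{ii}: diag(1/(u^2), 1).
g^{ij}:
  [1/u^2, 0]
  [0, 1]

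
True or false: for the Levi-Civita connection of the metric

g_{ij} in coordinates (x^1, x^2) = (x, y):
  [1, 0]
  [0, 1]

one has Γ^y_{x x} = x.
Γ^y_{x x} = (1/2) g^{yy} (∂_x g_{yx} + ∂_x g_{yx} - ∂_y g_{xx}) = (1/2)(1)((0) + (0) - (0)) = 0
This differs from the proposed value x.
False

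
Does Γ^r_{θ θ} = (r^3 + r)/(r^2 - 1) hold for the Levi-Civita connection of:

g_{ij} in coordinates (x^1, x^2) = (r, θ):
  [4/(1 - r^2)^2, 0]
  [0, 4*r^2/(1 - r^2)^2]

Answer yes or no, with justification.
Γ^r_{θ θ} = (1/2) g^{rr} (∂_θ g_{rθ} + ∂_θ g_{rθ} - ∂_r g_{θθ}) = (1/2)((1 - r^2)^2/4)((0) + (0) - (-8*(r^3 + r)/(r^2 - 1)^3)) = (r^3 + r)/(r^2 - 1)
This equals the proposed value (r^3 + r)/(r^2 - 1).
Yes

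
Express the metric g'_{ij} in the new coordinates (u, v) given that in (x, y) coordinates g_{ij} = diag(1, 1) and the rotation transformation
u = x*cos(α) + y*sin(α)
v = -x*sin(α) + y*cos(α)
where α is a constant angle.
Invert the transformation: x = u*cos(α) - v*sin(α), y = u*sin(α) + v*cos(α)
g'_{ij} = (∂x^k/∂x'^i)(∂x^l/∂x'^j) g_{kl}; with g_{kl} = δ_{kl} this is Σ_k (∂x^k/∂x'^i)(∂x^k/∂x'^j).
Jacobian: ∂x/∂u = cos(α), ∂x/∂v = -sin(α), ∂y/∂u = sin(α), ∂y/∂v = cos(α)
g'_{uu} = (cos(α))(cos(α)) + (sin(α))(sin(α)) = 1
g'_{uv} = (cos(α))(-sin(α)) + (sin(α))(cos(α)) = 0
g'_{vv} = (-sin(α))(-sin(α)) + (cos(α))(cos(α)) = 1
g'_{ij} = diag(1, 1)
The Euclidean metric is invariant under rotations.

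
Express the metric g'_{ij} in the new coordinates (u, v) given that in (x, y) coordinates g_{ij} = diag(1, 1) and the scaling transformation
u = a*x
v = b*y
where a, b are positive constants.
Invert the transformation: x = u/a, y = v/b
g'_{ij} = (∂x^k/∂x'^i)(∂x^l/∂x'^j) g_{kl}; with g_{kl} = δ_{kl} this is Σ_k (∂x^k/∂x'^i)(∂x^k/∂x'^j).
Jacobian: ∂x/∂u = 1/a, ∂x/∂v = 0, ∂y/∂u = 0, ∂y/∂v = 1/b
g'_{uu} = (1/a)(1/a) + (0)(0) = 1/a^2
g'_{uv} = (1/a)(0) + (0)(1/b) = 0
g'_{vv} = (0)(0) + (1/b)(1/b) = 1/b^2
g'_{ij} = diag(1/a^2, 1/b^2)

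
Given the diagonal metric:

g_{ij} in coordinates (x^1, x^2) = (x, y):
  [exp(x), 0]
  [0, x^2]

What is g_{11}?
With x^1 = x, x^2 = y, g_{11} = g_{xx} is the row-1, column-1 entry of the matrix.
g_{11} = exp(x)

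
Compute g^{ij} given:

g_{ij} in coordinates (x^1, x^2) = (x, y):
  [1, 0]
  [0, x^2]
The metric is diagonal, so g^{ij} is diagonal with entries 1/g_{ii}: diag(1, 1/(x^2)).
g^{ij}:
  [1, 0]
  [0, 1/x^2]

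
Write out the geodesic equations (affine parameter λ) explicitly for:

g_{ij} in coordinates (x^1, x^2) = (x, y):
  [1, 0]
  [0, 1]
Geodesic equation: d^2x^k/dλ^2 + Γ^k_{ij} (dx^i/dλ)(dx^j/dλ) = 0.
All Christoffel symbols vanish, so the geodesics are straight lines:
d^2x/dλ^2 = 0
d^2y/dλ^2 = 0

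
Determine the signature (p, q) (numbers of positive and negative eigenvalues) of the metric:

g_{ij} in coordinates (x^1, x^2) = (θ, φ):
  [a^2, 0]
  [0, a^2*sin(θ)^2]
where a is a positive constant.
The metric is diagonal, so its eigenvalues are the diagonal entries: a^2, a^2*sin(θ)^2 (at a generic point, where coordinate-dependent entries are positive).
2 positive, 0 negative.
(2, 0) - Riemannian (positive definite)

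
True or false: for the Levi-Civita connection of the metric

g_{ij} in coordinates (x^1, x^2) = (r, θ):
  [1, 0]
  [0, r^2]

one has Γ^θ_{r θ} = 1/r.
Γ^θ_{r θ} = (1/2) g^{θθ} (∂_r g_{θθ} + ∂_θ g_{θr} - ∂_θ g_{rθ}) = (1/2)(1/r^2)((2*r) + (0) - (0)) = 1/r
This equals the proposed value 1/r.
True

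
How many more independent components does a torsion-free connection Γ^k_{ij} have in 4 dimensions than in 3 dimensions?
Independent components in n dimensions: n × n(n+1)/2 = n^2(n+1)/2.
4D: 4 × 10 = 40
3D: 3 × 6 = 18
Difference = 40 - 18 = 22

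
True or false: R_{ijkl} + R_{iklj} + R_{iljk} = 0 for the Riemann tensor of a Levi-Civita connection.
This is the first (algebraic) Bianchi identity.
True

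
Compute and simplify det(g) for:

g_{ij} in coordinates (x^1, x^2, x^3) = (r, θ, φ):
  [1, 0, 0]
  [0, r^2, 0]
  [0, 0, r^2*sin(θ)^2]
Diagonal metric: det(g) = g_{11}·g_{22}·g_{33}
= (1)·(r^2)·(r^2*sin(θ)^2)
det(g) = r^4*sin(θ)^2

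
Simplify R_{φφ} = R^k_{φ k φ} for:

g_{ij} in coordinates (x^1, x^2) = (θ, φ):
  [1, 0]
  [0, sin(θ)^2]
Non-zero Christoffel symbols (Γ^k_{ij} = Γ^k_{ji}):
Γ^θ_{φ φ} = -sin(2*θ)/2
Γ^φ_{θ φ} = 1/tan(θ)
R^θ_{φ θ φ} = ∂_θ Γ^θ_{φ φ} - ∂_φ Γ^θ_{φ θ} + Γ^θ_{θ m} Γ^m_{φ φ} - Γ^θ_{φ m} Γ^m_{φ θ}
  = (-cos(2*θ)) - (0) + (0) - (-cos(θ)^2) = sin(θ)^2
R^φ_{φ φ φ} = 0 (a repeated index in an antisymmetric pair)
R_{φφ} = R^θ_{φ θ φ} + R^φ_{φ φ φ} = (sin(θ)^2) + (0) = sin(θ)^2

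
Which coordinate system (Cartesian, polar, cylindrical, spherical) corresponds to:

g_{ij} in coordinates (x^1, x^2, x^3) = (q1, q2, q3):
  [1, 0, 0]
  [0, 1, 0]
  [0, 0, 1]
All components are constant and the metric is the identity, i.e. orthonormal rectilinear coordinates.
Cartesian (3D) coordinates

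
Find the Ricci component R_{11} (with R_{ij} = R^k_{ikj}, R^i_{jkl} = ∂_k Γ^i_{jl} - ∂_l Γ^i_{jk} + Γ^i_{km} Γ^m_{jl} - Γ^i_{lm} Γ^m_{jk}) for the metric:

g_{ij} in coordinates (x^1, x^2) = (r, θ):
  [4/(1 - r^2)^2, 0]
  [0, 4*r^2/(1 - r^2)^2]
Non-zero Christoffel symbols (Γ^k_{ij} = Γ^k_{ji}):
Γ^r_{r r} = 2*r/(1 - r^2)
Γ^r_{θ θ} = (r^3 + r)/(r^2 - 1)
Γ^θ_{r θ} = (-r^2 - 1)/(r^3 - r)
R^r_{r r r} = 0 (a repeated index in an antisymmetric pair)
R^θ_{r θ r} = ∂_θ Γ^θ_{r r} - ∂_r Γ^θ_{r θ} + Γ^θ_{θ m} Γ^m_{r r} - Γ^θ_{r m} Γ^m_{r θ}
  = (0) - ((r^4 + 4*r^2 - 1)/(r^3 - r)^2) + (2*(r^2 + 1)/(r^2 - 1)^2) - ((r^2 + 1)^2/(r^3 - r)^2) = -4/(r^2 - 1)^2
R_{rr} = R^r_{r r r} + R^θ_{r θ r} = (0) + (-4/(r^2 - 1)^2) = -4/(r^2 - 1)^2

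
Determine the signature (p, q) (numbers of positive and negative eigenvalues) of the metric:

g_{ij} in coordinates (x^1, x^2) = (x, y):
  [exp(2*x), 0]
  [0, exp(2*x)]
The metric is diagonal, so its eigenvalues are the diagonal entries: exp(2*x), exp(2*x) (at a generic point, where coordinate-dependent entries are positive).
2 positive, 0 negative.
(2, 0) - Riemannian (positive definite)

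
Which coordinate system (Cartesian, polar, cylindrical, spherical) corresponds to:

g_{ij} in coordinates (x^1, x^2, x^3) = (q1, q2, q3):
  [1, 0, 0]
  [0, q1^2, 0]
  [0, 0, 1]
The line element ds^2 = dq1^2 + q1^2 dq2^2 + dq3^2 is dr^2 + r^2 dθ^2 + dz^2 with q1 = r, q2 = θ, q3 = z.
cylindrical coordinates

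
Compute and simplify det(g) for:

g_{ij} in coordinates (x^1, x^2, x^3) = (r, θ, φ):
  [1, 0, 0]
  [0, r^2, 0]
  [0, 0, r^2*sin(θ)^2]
Diagonal metric: det(g) = g_{11}·g_{22}·g_{33}
= (1)·(r^2)·(r^2*sin(θ)^2)
det(g) = r^4*sin(θ)^2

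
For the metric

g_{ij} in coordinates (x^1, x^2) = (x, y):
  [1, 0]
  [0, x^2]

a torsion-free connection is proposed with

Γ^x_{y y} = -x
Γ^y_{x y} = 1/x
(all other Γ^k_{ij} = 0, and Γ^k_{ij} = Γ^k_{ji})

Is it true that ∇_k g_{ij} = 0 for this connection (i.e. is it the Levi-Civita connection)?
Using ∇_k g_{ij} = ∂_k g_{ij} - Γ^m_{ki} g_{mj} - Γ^m_{kj} g_{im}:
e.g. ∇_x g_{yy} = (2*x) - (x) - (x) = 0
Every component ∇_k g_{ij} vanishes: the connection is metric compatible.
Yes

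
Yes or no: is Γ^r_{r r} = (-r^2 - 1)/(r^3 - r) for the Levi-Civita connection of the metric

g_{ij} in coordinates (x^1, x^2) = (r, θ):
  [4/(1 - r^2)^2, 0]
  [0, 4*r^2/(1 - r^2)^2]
Γ^r_{r r} = (1/2) g^{rr} (∂_r g_{rr} + ∂_r g_{rr} - ∂_r g_{rr}) = (1/2)((1 - r^2)^2/4)((16*r/(1 - r^2)^3) + (16*r/(1 - r^2)^3) - (16*r/(1 - r^2)^3)) = 2*r/(1 - r^2)
This differs from the proposed value (-r^2 - 1)/(r^3 - r).
No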